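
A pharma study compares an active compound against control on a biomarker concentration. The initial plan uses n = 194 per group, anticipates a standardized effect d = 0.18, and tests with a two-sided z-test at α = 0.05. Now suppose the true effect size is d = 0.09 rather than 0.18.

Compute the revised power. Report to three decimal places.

Power ≈ 0.144

With d = 0.09: δ = d·√(n/2) = 0.09 × √(194/2) = 0.8864. Critical value z_{0.025} = 1.960.
Revised power = Φ(δ − 1.960) + Φ(−δ − 1.960) = Φ(-1.074) + Φ(-2.846) = 0.1415 + 0.0022 = 0.1437.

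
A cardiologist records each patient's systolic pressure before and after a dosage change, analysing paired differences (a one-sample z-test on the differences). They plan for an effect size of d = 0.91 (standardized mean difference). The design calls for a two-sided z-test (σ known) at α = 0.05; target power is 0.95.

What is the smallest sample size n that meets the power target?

n = 16

Set Φ(δ − 1.960) = 0.95; then δ − 1.960 = Φ⁻¹(0.95) = 1.645, giving δ = 3.605.
(For δ > 0 the lower-tail rejection region contributes negligibly to power, so the one-term inversion is standard.)
δ = d·√n ⇒ n = (δ/d)² = (3.605 / 0.91)² = 15.69.
Round up to the next whole unit.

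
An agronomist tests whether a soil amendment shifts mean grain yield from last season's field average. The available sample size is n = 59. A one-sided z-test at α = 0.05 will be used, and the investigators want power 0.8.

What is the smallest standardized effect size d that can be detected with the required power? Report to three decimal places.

Required noncentrality: δ = z_{0.05} + z_{0.20} = 1.645 + 0.842 = 2.486.
δ = d·√n ⇒ d = δ/√n = 2.486/√59 = 0.3237.

d ≈ 0.324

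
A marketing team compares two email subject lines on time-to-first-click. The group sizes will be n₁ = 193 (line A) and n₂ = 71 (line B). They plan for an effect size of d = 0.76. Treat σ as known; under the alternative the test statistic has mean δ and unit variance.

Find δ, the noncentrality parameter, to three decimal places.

δ ≈ 5.475

δ = d / √(1/n₁ + 1/n₂) = 0.76 / √(1/193 + 1/71) = 5.4754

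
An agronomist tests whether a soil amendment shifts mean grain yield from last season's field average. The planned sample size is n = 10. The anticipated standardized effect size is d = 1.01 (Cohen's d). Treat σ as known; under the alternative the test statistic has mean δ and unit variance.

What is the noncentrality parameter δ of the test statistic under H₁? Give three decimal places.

δ ≈ 3.194

δ = d·√n = 1.01 × √10 = 3.1939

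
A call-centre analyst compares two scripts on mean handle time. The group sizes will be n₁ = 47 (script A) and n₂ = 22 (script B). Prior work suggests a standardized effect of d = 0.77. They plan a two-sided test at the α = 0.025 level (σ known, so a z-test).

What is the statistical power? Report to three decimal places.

Power ≈ 0.770

Noncentrality parameter: λ = d / √(1/n₁ + 1/n₂) = 0.77 / √(1/47 + 1/22) = 2.9808
Critical value for a two-sided test at α = 0.025: z_{α/2} = 2.241.
Power = Φ(λ − 2.241) + Φ(−λ − 2.241) = Φ(0.739) + Φ(-5.222) = 0.7702 + 0.0000 = 0.7702.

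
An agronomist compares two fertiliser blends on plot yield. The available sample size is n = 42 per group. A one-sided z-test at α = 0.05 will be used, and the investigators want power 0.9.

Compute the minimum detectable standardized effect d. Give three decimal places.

d ≈ 0.639

Required noncentrality: δ = z_{0.05} + z_{0.10} = 1.645 + 1.282 = 2.926.
δ = d·√(n/2) ⇒ d = δ/√(n/2) = 2.926/√(42/2) = 0.6386.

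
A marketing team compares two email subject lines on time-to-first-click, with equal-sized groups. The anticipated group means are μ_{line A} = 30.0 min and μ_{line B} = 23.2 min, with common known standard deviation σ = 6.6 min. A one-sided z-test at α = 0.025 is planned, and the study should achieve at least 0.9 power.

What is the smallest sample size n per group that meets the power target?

n = 20 per group

Standardized effect: d = |μ_{line A} − μ_{line B}| / σ = |30.0 − 23.2| / 6.6 = 1.0303
For power 0.9 need Φ(δ − z_{0.025}) = 0.9, so δ = z_{0.025} + z_{0.10} = 1.960 + 1.282 = 3.242.
δ = d·√(n/2) ⇒ n = 2(δ/d)² = 2 × (3.242 / 1.0303)² = 19.80.
Round up to the next whole unit.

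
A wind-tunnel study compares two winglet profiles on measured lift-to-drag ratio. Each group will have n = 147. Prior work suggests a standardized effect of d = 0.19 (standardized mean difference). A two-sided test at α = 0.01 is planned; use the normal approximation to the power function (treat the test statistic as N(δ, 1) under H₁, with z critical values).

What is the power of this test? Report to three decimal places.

Power ≈ 0.172

Noncentrality parameter: δ = d·√(n/2) = 0.19 × √(147/2) = 1.6289
Critical value for a two-sided test at α = 0.01: z_{α/2} = 2.576.
Power = Φ(δ − 2.576) + Φ(−δ − 2.576) = Φ(-0.947) + Φ(-4.205) = 0.1718 + 0.0000 = 0.1719.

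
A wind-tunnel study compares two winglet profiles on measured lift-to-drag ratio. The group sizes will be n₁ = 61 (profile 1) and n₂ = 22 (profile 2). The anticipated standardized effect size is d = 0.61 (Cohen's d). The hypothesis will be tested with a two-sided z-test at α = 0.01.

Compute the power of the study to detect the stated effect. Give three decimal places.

Power ≈ 0.451

Noncentrality parameter: δ = d / √(1/n₁ + 1/n₂) = 0.61 / √(1/61 + 1/22) = 2.4528
Critical value for a two-sided test at α = 0.01: z_{α/2} = 2.576.
Power = Φ(δ − 2.576) + Φ(−δ − 2.576) = Φ(-0.123) + Φ(-5.029) = 0.4511 + 0.0000 = 0.4511.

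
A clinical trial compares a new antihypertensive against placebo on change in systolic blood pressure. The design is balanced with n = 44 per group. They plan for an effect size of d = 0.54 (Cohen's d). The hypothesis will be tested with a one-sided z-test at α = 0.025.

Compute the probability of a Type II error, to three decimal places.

β ≈ 0.283

Noncentrality parameter: δ = d·√(n/2) = 0.54 × √(44/2) = 2.5328
Critical value for a one-sided test at α = 0.025: z_α = 1.960.
Power = P(Z > 1.960 − δ) = Φ(0.573) = 0.7166.
Type II error: β = 1 − power = 1 − 0.7166 = 0.2834.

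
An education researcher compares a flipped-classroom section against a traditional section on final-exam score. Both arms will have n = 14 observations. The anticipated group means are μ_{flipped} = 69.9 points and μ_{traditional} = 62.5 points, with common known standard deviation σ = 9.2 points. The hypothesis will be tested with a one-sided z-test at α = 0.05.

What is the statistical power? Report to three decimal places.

Power ≈ 0.686

Standardized effect: d = |μ_{flipped} − μ_{traditional}| / σ = |69.9 − 62.5| / 9.2 = 0.8043
Noncentrality parameter: δ = d·√(n/2) = 0.8043 × √(14/2) = 2.1281
Critical value for a one-sided test at α = 0.05: z_α = 1.645.
Power = Φ(δ − 1.645) = Φ(0.483) = 0.6855.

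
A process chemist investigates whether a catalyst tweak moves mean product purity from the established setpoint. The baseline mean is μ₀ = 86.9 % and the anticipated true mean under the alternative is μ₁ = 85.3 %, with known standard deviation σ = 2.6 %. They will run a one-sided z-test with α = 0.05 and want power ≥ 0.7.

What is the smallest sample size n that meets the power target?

Standardized effect: d = |μ₁ − μ₀| / σ = |85.3 − 86.9| / 2.6 = 0.6154
For power 0.7 need Φ(δ − z_{0.05}) = 0.7, so δ = z_{0.05} + z_{0.30} = 1.645 + 0.524 = 2.169.
δ = d·√n ⇒ n = (δ/d)² = (2.169 / 0.6154)² = 12.43.
Rounding up, n = 13.

n = 13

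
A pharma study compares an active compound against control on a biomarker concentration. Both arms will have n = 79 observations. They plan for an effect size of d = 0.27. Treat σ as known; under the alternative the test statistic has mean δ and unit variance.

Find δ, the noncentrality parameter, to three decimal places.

The noncentrality parameter scales effect size by the design's sample-size factor: δ = d·√(n/2) = 0.27 × √(79/2) = 1.6969

δ ≈ 1.697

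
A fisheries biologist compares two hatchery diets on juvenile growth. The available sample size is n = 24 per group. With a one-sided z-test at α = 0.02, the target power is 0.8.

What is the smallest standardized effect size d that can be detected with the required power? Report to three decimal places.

d ≈ 0.836

Required noncentrality: δ = z_{0.02} + z_{0.20} = 2.054 + 0.842 = 2.895.
δ = d·√(n/2) ⇒ d = δ/√(n/2) = 2.895/√(24/2) = 0.8358.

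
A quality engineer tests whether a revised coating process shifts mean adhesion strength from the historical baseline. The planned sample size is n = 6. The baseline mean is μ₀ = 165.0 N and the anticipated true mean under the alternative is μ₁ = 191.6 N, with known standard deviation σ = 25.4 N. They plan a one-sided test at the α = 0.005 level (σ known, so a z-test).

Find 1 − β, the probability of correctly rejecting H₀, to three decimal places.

Standardized effect: d = |μ₁ − μ₀| / σ = |191.6 − 165.0| / 25.4 = 1.0472
Noncentrality parameter: δ = d·√n = 1.0472 × √6 = 2.5652
One-sided α = 0.005 → critical value z_{0.005} = 2.576.
Power = Φ(δ − 2.576) = Φ(-0.011) = 0.4958.

Power ≈ 0.496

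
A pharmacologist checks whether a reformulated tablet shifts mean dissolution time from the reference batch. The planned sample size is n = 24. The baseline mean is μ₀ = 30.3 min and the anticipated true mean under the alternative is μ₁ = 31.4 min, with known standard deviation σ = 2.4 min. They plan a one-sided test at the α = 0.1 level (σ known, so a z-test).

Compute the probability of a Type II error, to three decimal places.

Standardized effect: d = |μ₁ − μ₀| / σ = |31.4 − 30.3| / 2.4 = 0.4583
Noncentrality parameter: δ = d·√n = 0.4583 × √24 = 2.2454
Critical value for a one-sided test at α = 0.1: z_α = 1.282.
Power = P(Z > 1.282 − δ) = Φ(0.964) = 0.8324.
Type II error: β = 1 − power = 1 − 0.8324 = 0.1676.

β ≈ 0.168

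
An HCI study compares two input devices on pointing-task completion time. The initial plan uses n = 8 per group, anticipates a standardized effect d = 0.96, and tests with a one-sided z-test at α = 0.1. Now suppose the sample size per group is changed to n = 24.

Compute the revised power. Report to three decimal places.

Power ≈ 0.980

With n = 24 per group: δ = d·√(n/2) = 0.96 × √(24/2) = 3.3255. Critical value z_{0.1} = 1.282.
Revised power = Φ(δ − 1.282) = Φ(2.044) = 0.9795.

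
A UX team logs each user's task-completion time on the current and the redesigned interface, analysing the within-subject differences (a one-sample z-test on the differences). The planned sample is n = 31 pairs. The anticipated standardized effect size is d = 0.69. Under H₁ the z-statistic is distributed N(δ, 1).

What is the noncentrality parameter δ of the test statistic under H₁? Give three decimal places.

δ ≈ 3.842

The noncentrality parameter scales effect size by the design's sample-size factor: δ = d·√n = 0.69 × √31 = 3.8418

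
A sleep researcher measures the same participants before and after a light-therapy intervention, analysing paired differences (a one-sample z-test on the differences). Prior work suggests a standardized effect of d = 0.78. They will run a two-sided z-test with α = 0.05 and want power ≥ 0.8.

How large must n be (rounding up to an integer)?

n = 13

Set Φ(δ − 1.960) = 0.8; then δ − 1.960 = Φ⁻¹(0.8) = 0.842, giving δ = 2.802.
(For δ > 0 the lower-tail rejection region contributes negligibly to power, so the one-term inversion is standard.)
δ = d·√n ⇒ n = (δ/d)² = (2.802 / 0.78)² = 12.90.
Rounding up, n = 13.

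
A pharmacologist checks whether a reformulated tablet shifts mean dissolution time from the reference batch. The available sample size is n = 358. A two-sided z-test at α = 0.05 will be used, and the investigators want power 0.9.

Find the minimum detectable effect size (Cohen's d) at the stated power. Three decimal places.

d ≈ 0.171

Required noncentrality: δ = z_{0.025} + z_{0.10} = 1.960 + 1.282 = 3.242.
(Lower-tail contribution to power is negligible for δ > 0.)
δ = d·√n ⇒ d = δ/√n = 3.242/√358 = 0.1713.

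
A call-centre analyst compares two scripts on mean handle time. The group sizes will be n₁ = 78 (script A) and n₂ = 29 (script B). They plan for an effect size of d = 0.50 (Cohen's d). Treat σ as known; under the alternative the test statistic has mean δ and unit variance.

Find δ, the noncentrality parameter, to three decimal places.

The noncentrality parameter scales effect size by the design's sample-size factor: δ = d / √(1/n₁ + 1/n₂) = 0.50 / √(1/78 + 1/29) = 2.2989

δ ≈ 2.299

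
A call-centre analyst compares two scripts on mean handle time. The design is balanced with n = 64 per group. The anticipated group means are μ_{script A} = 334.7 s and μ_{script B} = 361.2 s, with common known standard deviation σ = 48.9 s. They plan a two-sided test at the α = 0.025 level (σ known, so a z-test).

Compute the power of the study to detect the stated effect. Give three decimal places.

Standardized effect: d = |μ_{script A} − μ_{script B}| / σ = |334.7 − 361.2| / 48.9 = 0.5419
Noncentrality parameter: δ = d·√(n/2) = 0.5419 × √(64/2) = 3.0656
Two-sided α = 0.025 → critical value z_{0.0125} = 2.241.
Power = Φ(δ − 2.241) + Φ(−δ − 2.241) = Φ(0.824) + Φ(-5.307) = 0.7951 + 0.0000 = 0.7951.

Power ≈ 0.795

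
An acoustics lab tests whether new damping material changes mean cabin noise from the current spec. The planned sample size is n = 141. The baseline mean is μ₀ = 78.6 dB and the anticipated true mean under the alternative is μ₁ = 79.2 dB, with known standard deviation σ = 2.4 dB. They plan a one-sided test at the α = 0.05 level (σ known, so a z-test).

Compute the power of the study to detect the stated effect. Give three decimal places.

Power ≈ 0.907

Standardized effect: d = |μ₁ − μ₀| / σ = |79.2 − 78.6| / 2.4 = 0.2500
Noncentrality parameter: δ = d·√n = 0.2500 × √141 = 2.9686
One-sided α = 0.05 → critical value z_{0.05} = 1.645.
Power = P(Z > 1.645 − δ) = Φ(1.324) = 0.9072.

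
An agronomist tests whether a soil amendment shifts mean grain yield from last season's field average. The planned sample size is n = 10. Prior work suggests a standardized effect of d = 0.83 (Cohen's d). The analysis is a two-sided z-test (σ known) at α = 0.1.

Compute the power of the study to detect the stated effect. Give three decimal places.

Noncentrality parameter: δ = d·√n = 0.83 × √10 = 2.6247
Critical value for a two-sided test at α = 0.1: z_{α/2} = 1.645.
Power = Φ(δ − 1.645) + Φ(−δ − 1.645) = Φ(0.980) + Φ(-4.270) = 0.8364 + 0.0000 = 0.8364.

Power ≈ 0.836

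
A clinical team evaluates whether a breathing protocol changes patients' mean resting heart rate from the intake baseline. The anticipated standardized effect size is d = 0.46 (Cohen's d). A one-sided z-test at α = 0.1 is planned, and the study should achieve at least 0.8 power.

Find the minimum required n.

Set Φ(δ − 1.282) = 0.8; then δ − 1.282 = Φ⁻¹(0.8) = 0.842, giving δ = 2.123.
δ = d·√n ⇒ n = (δ/d)² = (2.123 / 0.46)² = 21.30.
Rounding up, n = 22.

n = 22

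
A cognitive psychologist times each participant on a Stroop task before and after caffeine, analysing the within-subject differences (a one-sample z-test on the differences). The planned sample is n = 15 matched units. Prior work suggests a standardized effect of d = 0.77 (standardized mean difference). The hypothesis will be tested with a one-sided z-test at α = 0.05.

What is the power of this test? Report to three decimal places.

Noncentrality parameter: δ = d·√n = 0.77 × √15 = 2.9822
Critical value for a one-sided test at α = 0.05: z_α = 1.645.
Power = P(Z > 1.645 − δ) = Φ(1.337) = 0.9094.

Power ≈ 0.909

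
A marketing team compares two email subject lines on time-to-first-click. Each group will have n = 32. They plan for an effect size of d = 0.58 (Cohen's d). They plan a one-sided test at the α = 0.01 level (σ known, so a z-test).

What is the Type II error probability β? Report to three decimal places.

Noncentrality parameter: δ = d·√(n/2) = 0.58 × √(32/2) = 2.3200
One-sided α = 0.01 → critical value z_{0.01} = 2.326.
Power = P(Z > 2.326 − δ) = Φ(-0.006) = 0.4975.
Type II error: β = 1 − power = 1 − 0.4975 = 0.5025.

β ≈ 0.503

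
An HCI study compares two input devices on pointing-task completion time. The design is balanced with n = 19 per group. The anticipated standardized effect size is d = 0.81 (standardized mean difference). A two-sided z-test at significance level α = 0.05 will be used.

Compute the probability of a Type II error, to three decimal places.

β ≈ 0.296

Noncentrality parameter: δ = d·√(n/2) = 0.81 × √(19/2) = 2.4966
Critical value for a two-sided test at α = 0.05: z_{α/2} = 1.960.
Power = Φ(δ − 1.960) + Φ(−δ − 1.960) = Φ(0.537) + Φ(-4.457) = 0.7042 + 0.0000 = 0.7042.
Type II error: β = 1 − power = 1 − 0.7042 = 0.2958.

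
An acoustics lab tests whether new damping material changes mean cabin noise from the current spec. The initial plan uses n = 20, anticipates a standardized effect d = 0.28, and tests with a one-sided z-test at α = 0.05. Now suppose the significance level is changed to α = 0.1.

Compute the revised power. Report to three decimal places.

Power ≈ 0.488

δ = d·√n = 0.28 × √20 = 1.2522 (unchanged). New critical value: z_{0.1} = 1.282.
Revised power = P(Z > 1.282 − δ) = Φ(-0.029) = 0.4883.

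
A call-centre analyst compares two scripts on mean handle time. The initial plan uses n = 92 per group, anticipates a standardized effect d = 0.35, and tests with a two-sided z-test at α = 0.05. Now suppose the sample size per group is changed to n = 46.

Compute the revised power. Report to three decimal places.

With n = 46 per group: δ = d·√(n/2) = 0.35 × √(46/2) = 1.6785. Critical value z_{0.025} = 1.960.
Revised power = Φ(δ − 1.960) + Φ(−δ − 1.960) = Φ(-0.281) + Φ(-3.639) = 0.3892 + 0.0001 = 0.3893.

Power ≈ 0.389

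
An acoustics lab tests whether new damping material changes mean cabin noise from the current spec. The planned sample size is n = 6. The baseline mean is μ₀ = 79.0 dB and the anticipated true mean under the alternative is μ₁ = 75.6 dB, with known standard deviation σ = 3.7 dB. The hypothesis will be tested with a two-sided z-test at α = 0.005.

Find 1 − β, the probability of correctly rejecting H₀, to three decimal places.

Standardized effect: d = |μ₁ − μ₀| / σ = |75.6 − 79.0| / 3.7 = 0.9189
Noncentrality parameter: δ = d·√n = 0.9189 × √6 = 2.2509
Two-sided α = 0.005 → critical value z_{0.0025} = 2.807.
Power = Φ(δ − 2.807) + Φ(−δ − 2.807) = Φ(-0.556) + Φ(-5.058) = 0.2891 + 0.0000 = 0.2891.

Power ≈ 0.289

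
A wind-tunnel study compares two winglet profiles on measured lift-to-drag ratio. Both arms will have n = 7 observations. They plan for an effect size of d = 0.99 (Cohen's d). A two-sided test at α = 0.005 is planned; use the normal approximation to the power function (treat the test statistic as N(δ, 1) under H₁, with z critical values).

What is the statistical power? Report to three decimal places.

Power ≈ 0.170

Noncentrality parameter: λ = d·√(n/2) = 0.99 × √(7/2) = 1.8521
Critical value for a two-sided test at α = 0.005: z_{α/2} = 2.807.
Power = Φ(λ − 2.807) + Φ(−λ − 2.807) = Φ(-0.955) + Φ(-4.659) = 0.1698 + 0.0000 = 0.1698.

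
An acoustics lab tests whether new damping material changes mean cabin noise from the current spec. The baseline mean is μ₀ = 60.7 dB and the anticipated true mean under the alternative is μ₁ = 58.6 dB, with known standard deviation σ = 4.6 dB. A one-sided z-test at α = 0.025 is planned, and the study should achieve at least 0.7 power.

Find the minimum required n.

Standardized effect: d = |μ₁ − μ₀| / σ = |58.6 − 60.7| / 4.6 = 0.4565
Set Φ(δ − 1.960) = 0.7; then δ − 1.960 = Φ⁻¹(0.7) = 0.524, giving δ = 2.484.
δ = d·√n ⇒ n = (δ/d)² = (2.484 / 0.4565)² = 29.61.
Round up to the next whole unit.

n = 30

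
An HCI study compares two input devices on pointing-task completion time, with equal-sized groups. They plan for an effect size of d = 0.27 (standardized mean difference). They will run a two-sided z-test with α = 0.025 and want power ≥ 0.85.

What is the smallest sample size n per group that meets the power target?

For power 0.85 need Φ(δ − z_{0.0125}) = 0.85, so δ = z_{0.0125} + z_{0.15} = 2.241 + 1.036 = 3.278.
(For δ > 0 the lower-tail rejection region contributes negligibly to power, so the one-term inversion is standard.)
δ = d·√(n/2) ⇒ n = 2(δ/d)² = 2 × (3.278 / 0.27)² = 294.77.
Rounding up, n = 295 per group.

n = 295 per group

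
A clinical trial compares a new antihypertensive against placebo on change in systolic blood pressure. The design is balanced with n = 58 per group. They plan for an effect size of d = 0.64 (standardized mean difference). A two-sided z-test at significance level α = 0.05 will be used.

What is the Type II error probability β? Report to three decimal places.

β ≈ 0.069

Noncentrality parameter: δ = d·√(n/2) = 0.64 × √(58/2) = 3.4465
Two-sided α = 0.05 → critical value z_{0.025} = 1.960.
Power = Φ(δ − 1.960) + Φ(−δ − 1.960) = Φ(1.487) + Φ(-5.406) = 0.9314 + 0.0000 = 0.9314.
Type II error: β = 1 − power = 1 − 0.9314 = 0.0686.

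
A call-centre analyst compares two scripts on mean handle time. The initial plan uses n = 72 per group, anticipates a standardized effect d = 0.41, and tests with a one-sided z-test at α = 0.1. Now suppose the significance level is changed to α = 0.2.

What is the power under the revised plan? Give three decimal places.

Power ≈ 0.947

δ = d·√(n/2) = 0.41 × √(72/2) = 2.4600 (unchanged). New critical value: z_{0.2} = 0.842.
Revised power = Φ(δ − 0.842) = Φ(1.618) = 0.9472.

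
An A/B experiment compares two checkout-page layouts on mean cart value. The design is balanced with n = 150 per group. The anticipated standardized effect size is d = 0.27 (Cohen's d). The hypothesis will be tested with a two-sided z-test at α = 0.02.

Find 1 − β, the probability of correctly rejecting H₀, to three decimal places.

Noncentrality parameter: δ = d·√(n/2) = 0.27 × √(150/2) = 2.3383
Critical value for a two-sided test at α = 0.02: z_{α/2} = 2.326.
Power = Φ(δ − 2.326) + Φ(−δ − 2.326) = Φ(0.012) + Φ(-4.665) = 0.5048 + 0.0000 = 0.5048.

Power ≈ 0.505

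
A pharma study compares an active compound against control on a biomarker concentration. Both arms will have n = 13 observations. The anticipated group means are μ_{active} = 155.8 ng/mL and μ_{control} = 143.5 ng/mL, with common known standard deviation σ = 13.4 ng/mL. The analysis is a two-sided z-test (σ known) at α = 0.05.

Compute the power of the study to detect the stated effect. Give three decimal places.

Standardized effect: d = |μ_{active} − μ_{control}| / σ = |155.8 − 143.5| / 13.4 = 0.9179
Noncentrality parameter: δ = d·√(n/2) = 0.9179 × √(13/2) = 2.3402
Two-sided α = 0.05 → critical value z_{0.025} = 1.960.
Power = Φ(δ − 1.960) + Φ(−δ − 1.960) = Φ(0.380) + Φ(-4.300) = 0.6481 + 0.0000 = 0.6481.

Power ≈ 0.648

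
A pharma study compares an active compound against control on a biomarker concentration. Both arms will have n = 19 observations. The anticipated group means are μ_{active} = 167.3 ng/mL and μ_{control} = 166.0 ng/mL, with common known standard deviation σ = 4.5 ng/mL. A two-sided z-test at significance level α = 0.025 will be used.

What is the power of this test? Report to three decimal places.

Standardized effect: d = |μ_{active} − μ_{control}| / σ = |167.3 − 166.0| / 4.5 = 0.2889
Noncentrality parameter: δ = d·√(n/2) = 0.2889 × √(19/2) = 0.8904
Critical value for a two-sided test at α = 0.025: z_{α/2} = 2.241.
Power = Φ(δ − 2.241) + Φ(−δ − 2.241) = Φ(-1.351) + Φ(-3.132) = 0.0883 + 0.0009 = 0.0892.

Power ≈ 0.089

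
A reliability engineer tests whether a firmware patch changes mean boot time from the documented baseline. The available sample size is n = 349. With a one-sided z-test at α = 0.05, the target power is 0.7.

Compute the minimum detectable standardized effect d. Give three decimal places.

Required noncentrality: δ = z_{0.05} + z_{0.30} = 1.645 + 0.524 = 2.169.
δ = d·√n ⇒ d = δ/√n = 2.169/√349 = 0.1161.

d ≈ 0.116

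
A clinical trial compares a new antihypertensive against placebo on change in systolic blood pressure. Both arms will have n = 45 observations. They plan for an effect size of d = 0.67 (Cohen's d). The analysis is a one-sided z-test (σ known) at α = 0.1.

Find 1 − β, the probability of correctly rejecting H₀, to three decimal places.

Power ≈ 0.971

Noncentrality parameter: δ = d·√(n/2) = 0.67 × √(45/2) = 3.1781
Critical value for a one-sided test at α = 0.1: z_α = 1.282.
Power = Φ(δ − 1.282) = Φ(1.897) = 0.9711.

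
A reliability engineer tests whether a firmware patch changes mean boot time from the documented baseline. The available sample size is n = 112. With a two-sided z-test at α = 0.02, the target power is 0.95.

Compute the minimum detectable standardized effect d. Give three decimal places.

Required noncentrality: δ = z_{0.01} + z_{0.05} = 2.326 + 1.645 = 3.971.
(The second rejection-region term Φ(−δ − z_{α/2}) is negligible and dropped.)
δ = d·√n ⇒ d = δ/√n = 3.971/√112 = 0.3752.

d ≈ 0.375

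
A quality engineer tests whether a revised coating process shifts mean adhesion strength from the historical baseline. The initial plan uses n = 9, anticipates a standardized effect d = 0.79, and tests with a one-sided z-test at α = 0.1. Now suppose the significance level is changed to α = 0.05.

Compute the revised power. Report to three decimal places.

Power ≈ 0.766

δ = d·√n = 0.79 × √9 = 2.3700 (unchanged). New critical value: z_{0.05} = 1.645.
Revised power = Φ(δ − 1.645) = Φ(0.725) = 0.7658.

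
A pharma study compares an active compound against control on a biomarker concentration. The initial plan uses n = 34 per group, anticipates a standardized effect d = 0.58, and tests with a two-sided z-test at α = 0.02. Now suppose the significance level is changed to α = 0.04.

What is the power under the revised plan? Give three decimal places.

δ = d·√(n/2) = 0.58 × √(34/2) = 2.3914 (unchanged). New critical value: z_{0.02} = 2.054.
Revised power = Φ(δ − 2.054) + Φ(−δ − 2.054) = Φ(0.338) + Φ(-4.445) = 0.6322 + 0.0000 = 0.6322.

Power ≈ 0.632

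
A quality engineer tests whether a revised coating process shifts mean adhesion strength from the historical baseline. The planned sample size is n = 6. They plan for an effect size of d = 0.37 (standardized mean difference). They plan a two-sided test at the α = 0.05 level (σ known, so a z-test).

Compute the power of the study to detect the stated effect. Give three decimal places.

Power ≈ 0.148

Noncentrality parameter: δ = d·√n = 0.37 × √6 = 0.9063
Two-sided α = 0.05 → critical value z_{0.025} = 1.960.
Power = Φ(δ − 1.960) + Φ(−δ − 1.960) = Φ(-1.054) + Φ(-2.866) = 0.1460 + 0.0021 = 0.1481.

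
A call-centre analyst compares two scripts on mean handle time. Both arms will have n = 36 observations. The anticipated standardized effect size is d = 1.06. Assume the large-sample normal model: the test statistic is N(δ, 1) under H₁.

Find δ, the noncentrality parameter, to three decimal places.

The noncentrality parameter scales effect size by the design's sample-size factor: δ = d·√(n/2) = 1.06 × √(36/2) = 4.4972

δ ≈ 4.497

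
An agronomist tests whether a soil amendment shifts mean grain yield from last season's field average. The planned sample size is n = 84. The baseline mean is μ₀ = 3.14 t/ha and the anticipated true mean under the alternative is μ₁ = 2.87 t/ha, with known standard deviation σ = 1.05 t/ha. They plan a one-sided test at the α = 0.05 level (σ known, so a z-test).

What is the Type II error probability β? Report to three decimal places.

Standardized effect: d = |μ₁ − μ₀| / σ = |2.87 − 3.14| / 1.05 = 0.2571
Noncentrality parameter: δ = d·√n = 0.2571 × √84 = 2.3568
Critical value for a one-sided test at α = 0.05: z_α = 1.645.
Power = Φ(δ − 1.645) = Φ(0.712) = 0.7617.
Type II error: β = 1 − power = 1 − 0.7617 = 0.2383.

β ≈ 0.238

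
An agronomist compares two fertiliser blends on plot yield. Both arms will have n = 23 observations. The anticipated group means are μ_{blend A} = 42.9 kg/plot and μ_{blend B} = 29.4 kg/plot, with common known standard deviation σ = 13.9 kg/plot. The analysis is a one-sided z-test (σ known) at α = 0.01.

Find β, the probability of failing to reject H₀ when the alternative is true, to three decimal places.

Standardized effect: d = |μ_{blend A} − μ_{blend B}| / σ = |42.9 − 29.4| / 13.9 = 0.9712
Noncentrality parameter: δ = d·√(n/2) = 0.9712 × √(23/2) = 3.2936
One-sided α = 0.01 → critical value z_{0.01} = 2.326.
Power = P(Z > 2.326 − δ) = Φ(0.967) = 0.8333.
Type II error: β = 1 − power = 1 − 0.8333 = 0.1667.

β ≈ 0.167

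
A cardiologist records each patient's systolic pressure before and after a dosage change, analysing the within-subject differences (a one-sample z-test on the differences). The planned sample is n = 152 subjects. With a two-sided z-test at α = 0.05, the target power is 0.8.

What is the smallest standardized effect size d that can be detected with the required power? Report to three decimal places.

d ≈ 0.227

Need Φ(δ − 1.960) = 0.8, so δ = 1.960 + 0.842 = 2.802.
(The second rejection-region term Φ(−δ − z_{α/2}) is negligible and dropped.)
δ = d·√n ⇒ d = δ/√n = 2.802/√152 = 0.2272.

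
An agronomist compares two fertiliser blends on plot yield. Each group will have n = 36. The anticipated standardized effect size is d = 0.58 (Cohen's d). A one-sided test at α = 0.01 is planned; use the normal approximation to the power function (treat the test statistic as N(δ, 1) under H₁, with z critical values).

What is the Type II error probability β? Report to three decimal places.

Noncentrality parameter: δ = d·√(n/2) = 0.58 × √(36/2) = 2.4607
Critical value for a one-sided test at α = 0.01: z_α = 2.326.
Power = Φ(δ − 2.326) = Φ(0.134) = 0.5535.
Type II error: β = 1 − power = 1 − 0.5535 = 0.4465.

β ≈ 0.447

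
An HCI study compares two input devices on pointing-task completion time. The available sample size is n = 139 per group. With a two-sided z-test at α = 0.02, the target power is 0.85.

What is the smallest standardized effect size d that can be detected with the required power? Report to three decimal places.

Need Φ(δ − 2.326) = 0.85, so δ = 2.326 + 1.036 = 3.363.
(The second rejection-region term Φ(−δ − z_{α/2}) is negligible and dropped.)
δ = d·√(n/2) ⇒ d = δ/√(n/2) = 3.363/√(139/2) = 0.4034.

d ≈ 0.403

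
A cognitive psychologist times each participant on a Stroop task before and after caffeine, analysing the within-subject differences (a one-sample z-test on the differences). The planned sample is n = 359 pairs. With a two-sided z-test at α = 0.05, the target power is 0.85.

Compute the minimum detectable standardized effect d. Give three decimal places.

d ≈ 0.158

Need Φ(δ − 1.960) = 0.85, so δ = 1.960 + 1.036 = 2.996.
(Lower-tail contribution to power is negligible for δ > 0.)
δ = d·√n ⇒ d = δ/√n = 2.996/√359 = 0.1581.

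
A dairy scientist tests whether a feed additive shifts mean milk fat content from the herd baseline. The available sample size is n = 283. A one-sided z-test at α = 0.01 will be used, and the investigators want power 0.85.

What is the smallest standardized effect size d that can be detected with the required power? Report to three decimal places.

d ≈ 0.200

Need Φ(δ − 2.326) = 0.85, so δ = 2.326 + 1.036 = 3.363.
δ = d·√n ⇒ d = δ/√n = 3.363/√283 = 0.1999.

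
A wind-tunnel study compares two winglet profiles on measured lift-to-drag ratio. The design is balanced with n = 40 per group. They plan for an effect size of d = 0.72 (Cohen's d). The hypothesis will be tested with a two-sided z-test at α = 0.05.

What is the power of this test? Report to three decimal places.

Noncentrality parameter: λ = d·√(n/2) = 0.72 × √(40/2) = 3.2199
Critical value for a two-sided test at α = 0.05: z_{α/2} = 1.960.
Power = Φ(λ − 1.960) + Φ(−λ − 1.960) = Φ(1.260) + Φ(-5.180) = 0.8962 + 0.0000 = 0.8962.

Power ≈ 0.896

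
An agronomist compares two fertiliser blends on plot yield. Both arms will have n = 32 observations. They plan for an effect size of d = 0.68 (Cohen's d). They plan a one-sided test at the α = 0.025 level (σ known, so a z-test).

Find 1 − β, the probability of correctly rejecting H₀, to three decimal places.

Power ≈ 0.776

Noncentrality parameter: δ = d·√(n/2) = 0.68 × √(32/2) = 2.7200
Critical value for a one-sided test at α = 0.025: z_α = 1.960.
Power = P(Z > 1.960 − δ) = Φ(0.760) = 0.7764.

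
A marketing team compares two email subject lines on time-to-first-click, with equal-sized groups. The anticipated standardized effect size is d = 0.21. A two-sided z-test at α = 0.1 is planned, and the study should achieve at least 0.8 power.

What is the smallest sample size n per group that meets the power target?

n = 281 per group

For power 0.8 need Φ(δ − z_{0.05}) = 0.8, so δ = z_{0.05} + z_{0.20} = 1.645 + 0.842 = 2.486.
(The Φ(−δ − z_{α/2}) term is vanishingly small for δ > 0 and is dropped in the standard sample-size formula.)
δ = d·√(n/2) ⇒ n = 2(δ/d)² = 2 × (2.486 / 0.21)² = 280.39.
Round up to the next whole unit.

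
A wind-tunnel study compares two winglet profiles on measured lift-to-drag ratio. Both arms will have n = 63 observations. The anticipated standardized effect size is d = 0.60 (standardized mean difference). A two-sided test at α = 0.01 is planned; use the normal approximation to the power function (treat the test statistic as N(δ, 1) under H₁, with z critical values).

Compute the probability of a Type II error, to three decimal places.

Noncentrality parameter: δ = d·√(n/2) = 0.60 × √(63/2) = 3.3675
Critical value for a two-sided test at α = 0.01: z_{α/2} = 2.576.
Power = Φ(δ − 2.576) + Φ(−δ − 2.576) = Φ(0.792) + Φ(-5.943) = 0.7857 + 0.0000 = 0.7857.
Type II error: β = 1 − power = 1 − 0.7857 = 0.2143.

β ≈ 0.214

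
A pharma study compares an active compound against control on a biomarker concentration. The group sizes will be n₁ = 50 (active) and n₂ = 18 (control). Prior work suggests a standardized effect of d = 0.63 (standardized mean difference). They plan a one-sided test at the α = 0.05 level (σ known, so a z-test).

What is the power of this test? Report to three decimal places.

Noncentrality parameter: δ = d / √(1/n₁ + 1/n₂) = 0.63 / √(1/50 + 1/18) = 2.2920
Critical value for a one-sided test at α = 0.05: z_α = 1.645.
Power = P(Z > 1.645 − δ) = Φ(0.647) = 0.7412.

Power ≈ 0.741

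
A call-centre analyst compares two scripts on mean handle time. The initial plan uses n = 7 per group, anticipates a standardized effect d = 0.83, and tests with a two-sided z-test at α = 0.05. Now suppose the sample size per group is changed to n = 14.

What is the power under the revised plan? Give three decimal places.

Power ≈ 0.593

With n = 14 per group: δ = d·√(n/2) = 0.83 × √(14/2) = 2.1960. Critical value z_{0.025} = 1.960.
Revised power = Φ(δ − 1.960) + Φ(−δ − 1.960) = Φ(0.236) + Φ(-4.156) = 0.5933 + 0.0000 = 0.5933.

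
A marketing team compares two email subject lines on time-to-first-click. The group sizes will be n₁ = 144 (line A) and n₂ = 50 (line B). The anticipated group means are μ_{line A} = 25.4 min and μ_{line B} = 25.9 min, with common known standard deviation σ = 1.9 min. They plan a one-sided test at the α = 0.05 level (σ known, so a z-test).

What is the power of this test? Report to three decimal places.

Power ≈ 0.483

Standardized effect: d = |μ_{line A} − μ_{line B}| / σ = |25.4 − 25.9| / 1.9 = 0.2632
Noncentrality parameter: δ = d / √(1/n₁ + 1/n₂) = 0.2632 / √(1/144 + 1/50) = 1.6032
Critical value for a one-sided test at α = 0.05: z_α = 1.645.
Power = Φ(δ − 1.645) = Φ(-0.042) = 0.4834.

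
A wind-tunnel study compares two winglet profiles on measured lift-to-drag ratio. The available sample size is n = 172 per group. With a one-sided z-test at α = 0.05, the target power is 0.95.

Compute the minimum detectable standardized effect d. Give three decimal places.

d ≈ 0.355

Need Φ(δ − 1.645) = 0.95, so δ = 1.645 + 1.645 = 3.290.
δ = d·√(n/2) ⇒ d = δ/√(n/2) = 3.290/√(172/2) = 0.3547.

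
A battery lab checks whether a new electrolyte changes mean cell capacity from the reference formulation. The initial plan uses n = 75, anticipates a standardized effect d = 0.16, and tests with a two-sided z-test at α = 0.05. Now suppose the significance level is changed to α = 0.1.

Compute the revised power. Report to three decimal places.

δ = d·√n = 0.16 × √75 = 1.3856 (unchanged). New critical value: z_{0.05} = 1.645.
Revised power = Φ(δ − 1.645) + Φ(−δ − 1.645) = Φ(-0.259) + Φ(-3.030) = 0.3977 + 0.0012 = 0.3990.

Power ≈ 0.399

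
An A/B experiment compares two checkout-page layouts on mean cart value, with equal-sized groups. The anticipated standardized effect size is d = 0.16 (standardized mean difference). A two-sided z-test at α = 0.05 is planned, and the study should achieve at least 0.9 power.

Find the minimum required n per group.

n = 821 per group

For power 0.9 need Φ(δ − z_{0.025}) = 0.9, so δ = z_{0.025} + z_{0.10} = 1.960 + 1.282 = 3.242.
(Ignoring the negligible lower-tail rejection probability gives the usual closed-form inversion.)
δ = d·√(n/2) ⇒ n = 2(δ/d)² = 2 × (3.242 / 0.16)² = 820.89.
Rounding up, n = 821 per group.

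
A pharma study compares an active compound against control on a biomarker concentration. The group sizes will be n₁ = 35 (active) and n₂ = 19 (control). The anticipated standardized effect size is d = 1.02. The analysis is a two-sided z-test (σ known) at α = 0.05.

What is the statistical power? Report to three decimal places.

Noncentrality parameter: λ = d / √(1/n₁ + 1/n₂) = 1.02 / √(1/35 + 1/19) = 3.5794
Critical value for a two-sided test at α = 0.05: z_{α/2} = 1.960.
Power = Φ(λ − 1.960) + Φ(−λ − 1.960) = Φ(1.619) + Φ(-5.539) = 0.9473 + 0.0000 = 0.9473.

Power ≈ 0.947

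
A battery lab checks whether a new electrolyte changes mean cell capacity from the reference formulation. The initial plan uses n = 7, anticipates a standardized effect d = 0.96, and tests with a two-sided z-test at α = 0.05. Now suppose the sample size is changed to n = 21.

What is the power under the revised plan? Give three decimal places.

Power ≈ 0.993

With n = 21: δ = d·√n = 0.96 × √21 = 4.3993. Critical value z_{0.025} = 1.960.
Revised power = Φ(δ − 1.960) + Φ(−δ − 1.960) = Φ(2.439) + Φ(-6.359) = 0.9926 + 0.0000 = 0.9926.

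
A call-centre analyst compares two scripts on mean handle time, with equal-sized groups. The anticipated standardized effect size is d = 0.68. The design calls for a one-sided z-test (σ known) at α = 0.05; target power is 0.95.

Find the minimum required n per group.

n = 47 per group

Set Φ(δ − 1.645) = 0.95; then δ − 1.645 = Φ⁻¹(0.95) = 1.645, giving δ = 3.290.
δ = d·√(n/2) ⇒ n = 2(δ/d)² = 2 × (3.290 / 0.68)² = 46.81.
Round up to the next whole unit.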